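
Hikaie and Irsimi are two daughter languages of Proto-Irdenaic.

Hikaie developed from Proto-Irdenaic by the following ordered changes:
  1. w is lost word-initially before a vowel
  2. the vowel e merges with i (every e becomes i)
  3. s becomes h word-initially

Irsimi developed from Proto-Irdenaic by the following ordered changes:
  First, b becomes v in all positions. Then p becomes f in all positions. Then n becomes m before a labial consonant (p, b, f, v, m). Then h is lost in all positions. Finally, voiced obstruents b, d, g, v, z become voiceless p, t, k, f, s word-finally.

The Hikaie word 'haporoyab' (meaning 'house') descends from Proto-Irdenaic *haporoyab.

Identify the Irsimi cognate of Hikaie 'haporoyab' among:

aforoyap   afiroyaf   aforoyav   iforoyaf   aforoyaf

aforoyaf

Irsimi: *haporoyab
  haporoyab → haporoyav   [unconditioned shift]
  haporoyav → haforoyav   [unconditioned shift]
  haforoyav (rule 3 does not apply)
  haforoyav → aforoyav   [h-loss]
  aforoyav → aforoyaf   [final devoicing]
  giving Irsimi aforoyaf.
Among the options, 'aforoyaf' alone shows every Irsimi change applied in order.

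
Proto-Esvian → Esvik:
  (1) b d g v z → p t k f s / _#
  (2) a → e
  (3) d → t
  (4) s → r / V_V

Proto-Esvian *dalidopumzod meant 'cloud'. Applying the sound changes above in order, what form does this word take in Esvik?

telitopumzot

Esvik: start from *dalidopumzod.
  rule 1 (final devoicing): dalidopumzod → dalidopumzot
  rule 2 (vowel merger): dalidopumzot → delidopumzot
  rule 3 (unconditioned shift): delidopumzot → telitopumzot
  rule 4: no change — telitopumzot
  ⇒ Esvik telitopumzot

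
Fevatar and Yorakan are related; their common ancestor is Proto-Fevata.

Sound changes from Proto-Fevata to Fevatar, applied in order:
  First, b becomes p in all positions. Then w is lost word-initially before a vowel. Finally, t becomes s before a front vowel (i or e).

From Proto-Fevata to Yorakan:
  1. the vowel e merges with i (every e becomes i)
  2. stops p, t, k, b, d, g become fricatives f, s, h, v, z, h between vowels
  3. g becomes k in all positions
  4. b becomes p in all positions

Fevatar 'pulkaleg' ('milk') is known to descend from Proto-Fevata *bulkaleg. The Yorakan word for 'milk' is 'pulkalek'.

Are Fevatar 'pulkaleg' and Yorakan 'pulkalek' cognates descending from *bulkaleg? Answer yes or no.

Derive the expected Yorakan reflex of *bulkaleg:
Yorakan: *bulkaleg
  bulkaleg → bulkalig   [vowel merger]
  bulkalig (rule 2 does not apply)
  bulkalig → bulkalik   [unconditioned shift]
  bulkalik → pulkalik   [unconditioned shift]
  giving Yorakan pulkalik.
The regular Yorakan reflex would be 'pulkalik', but the attested form is 'pulkalek'. The correspondence is irregular, so they are not cognates (the Yorakan form has a different source).

no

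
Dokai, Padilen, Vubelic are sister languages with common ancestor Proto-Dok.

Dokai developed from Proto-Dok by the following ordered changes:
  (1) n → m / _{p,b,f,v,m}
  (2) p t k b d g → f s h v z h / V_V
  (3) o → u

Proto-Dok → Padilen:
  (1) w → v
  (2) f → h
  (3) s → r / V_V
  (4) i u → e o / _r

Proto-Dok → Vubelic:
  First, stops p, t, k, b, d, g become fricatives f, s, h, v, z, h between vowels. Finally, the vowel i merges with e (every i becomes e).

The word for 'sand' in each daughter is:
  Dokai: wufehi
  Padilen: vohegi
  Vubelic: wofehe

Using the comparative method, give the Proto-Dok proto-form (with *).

Position 5: Dokai has h, Padilen has g, Vubelic has h. Padilen preserves g here (none of its changes turn any other segment into g), so the proto-segment is *g.
Position 3: Dokai has f, Padilen has h, Vubelic has f. Taking the neighbouring segments as reconstructed: Dokai f could go back to *p or *f; Padilen h could go back to *f or *h; Vubelic f could go back to *p or *f — the one source consistent with every daughter is *f.
This points to *wofegi. Verify forward in each daughter:
Dokai: *wofegi > wofehi > wufehi  (by intervocalic lenition, vowel merger)
Padilen: start from *wofegi.
  rule 1 (unconditioned shift): wofegi → vofegi
  rule 2 (unconditioned shift): vofegi → vohegi
  rule 3: no change — vohegi
  rule 4: no change — vohegi
  ⇒ Padilen vohegi
Vubelic: start from *wofegi.
  rule 1 (intervocalic lenition): wofegi → wofehi
  rule 2 (vowel merger): wofehi → wofehe
  ⇒ Vubelic wofehe
*wofegi is the unique common source.

*wofegi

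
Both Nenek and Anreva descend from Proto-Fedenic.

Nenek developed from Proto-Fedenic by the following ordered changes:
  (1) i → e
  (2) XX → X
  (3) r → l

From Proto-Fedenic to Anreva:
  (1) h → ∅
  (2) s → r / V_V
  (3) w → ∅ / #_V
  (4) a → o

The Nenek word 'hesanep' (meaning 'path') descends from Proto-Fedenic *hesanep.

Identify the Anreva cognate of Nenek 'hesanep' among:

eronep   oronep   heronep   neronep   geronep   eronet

Anreva: *hesanep > esanep > eranep > eronep  (by h-loss, rhotacism, vowel merger)
Among the options, 'eronep' alone shows every Anreva change applied in order.

eronep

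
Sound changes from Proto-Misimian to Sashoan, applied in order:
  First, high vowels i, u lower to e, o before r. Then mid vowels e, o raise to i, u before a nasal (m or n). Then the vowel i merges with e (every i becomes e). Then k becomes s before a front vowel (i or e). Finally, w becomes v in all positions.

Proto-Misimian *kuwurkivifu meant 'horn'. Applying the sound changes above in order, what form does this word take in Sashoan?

kuvorsevefu

Sashoan: start from *kuwurkivifu.
  rule 1 (pre-rhotic lowering): kuwurkivifu → kuworkivifu
  rule 2: no change — kuworkivifu
  rule 3 (vowel merger): kuworkivifu → kuworkevefu
  rule 4 (palatalisation): kuworkevefu → kuworsevefu
  rule 5 (unconditioned shift): kuworsevefu → kuvorsevefu
  ⇒ Sashoan kuvorsevefu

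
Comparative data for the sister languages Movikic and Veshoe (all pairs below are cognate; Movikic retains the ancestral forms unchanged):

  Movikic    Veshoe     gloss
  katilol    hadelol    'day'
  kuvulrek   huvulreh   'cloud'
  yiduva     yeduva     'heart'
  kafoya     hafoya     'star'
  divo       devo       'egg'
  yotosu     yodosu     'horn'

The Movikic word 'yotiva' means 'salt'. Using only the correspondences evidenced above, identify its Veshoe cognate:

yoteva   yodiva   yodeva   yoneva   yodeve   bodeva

katilol ~ hadelol — Movikic t corresponds to Veshoe d between vowels (before a front vowel).
divo ~ devo — Movikic i corresponds to Veshoe e after a consonant, before a labial obstruent.
Applying these to Movikic 'yotiva':
  yotiva → yodiva   (t→d between vowels (before a front vowel))
  yodiva → yodeva   (i→e after a consonant, before a labial obstruent)
So the Veshoe cognate is 'yodeva'.

yodeva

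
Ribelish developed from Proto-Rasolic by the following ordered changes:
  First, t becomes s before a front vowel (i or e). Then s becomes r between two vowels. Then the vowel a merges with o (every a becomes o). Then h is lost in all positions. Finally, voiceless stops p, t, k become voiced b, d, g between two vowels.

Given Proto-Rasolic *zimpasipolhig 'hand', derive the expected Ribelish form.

zimporibolig

Ribelish: start from *zimpasipolhig.
  rule 1: no change — zimpasipolhig
  rule 2 (rhotacism): zimpasipolhig → zimparipolhig
  rule 3 (vowel merger): zimparipolhig → zimporipolhig
  rule 4 (h-loss): zimporipolhig → zimporipolig
  rule 5 (intervocalic voicing): zimporipolig → zimporibolig
  ⇒ Ribelish zimporibolig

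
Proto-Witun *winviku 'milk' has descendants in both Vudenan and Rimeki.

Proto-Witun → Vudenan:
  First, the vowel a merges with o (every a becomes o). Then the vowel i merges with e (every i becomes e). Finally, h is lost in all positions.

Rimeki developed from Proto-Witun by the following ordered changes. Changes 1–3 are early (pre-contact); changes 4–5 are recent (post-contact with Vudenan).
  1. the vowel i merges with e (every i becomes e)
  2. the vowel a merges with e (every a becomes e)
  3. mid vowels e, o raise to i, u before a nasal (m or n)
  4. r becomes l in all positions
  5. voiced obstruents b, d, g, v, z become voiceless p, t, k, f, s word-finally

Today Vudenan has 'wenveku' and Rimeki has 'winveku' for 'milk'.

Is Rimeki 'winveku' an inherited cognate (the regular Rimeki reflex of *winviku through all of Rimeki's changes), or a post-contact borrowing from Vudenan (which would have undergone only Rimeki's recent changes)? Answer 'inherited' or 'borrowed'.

If inherited, *winviku would pass through all of Rimeki's changes:
Rimeki: *winviku > wenveku > winveku  (by vowel merger, pre-nasal raising)
If borrowed from Vudenan 'wenveku' after the early changes, it would undergo only the recent ones:
  rule 4 (unconditioned shift): no change (wenveku)
  rule 5 (final devoicing): no change (wenveku)
  ⇒ as a loan: wenveku
Rimeki 'winveku' matches the inherited outcome exactly, so it is an inherited cognate, not a loan.

inherited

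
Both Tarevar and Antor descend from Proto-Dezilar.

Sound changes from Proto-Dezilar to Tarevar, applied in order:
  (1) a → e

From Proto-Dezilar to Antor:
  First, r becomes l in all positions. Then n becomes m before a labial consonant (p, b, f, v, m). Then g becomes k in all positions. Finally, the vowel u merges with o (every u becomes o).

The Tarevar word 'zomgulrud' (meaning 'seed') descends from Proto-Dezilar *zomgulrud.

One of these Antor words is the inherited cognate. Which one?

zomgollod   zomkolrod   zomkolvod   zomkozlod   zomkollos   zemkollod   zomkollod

Antor: start from *zomgulrud.
  rule 1 (unconditioned shift): zomgulrud → zomgullud
  rule 2: no change — zomgullud
  rule 3 (unconditioned shift): zomgullud → zomkullud
  rule 4 (vowel merger): zomkullud → zomkollod
  ⇒ Antor zomkollod
The other candidates each miss or misapply at least one Antor change.

zomkollod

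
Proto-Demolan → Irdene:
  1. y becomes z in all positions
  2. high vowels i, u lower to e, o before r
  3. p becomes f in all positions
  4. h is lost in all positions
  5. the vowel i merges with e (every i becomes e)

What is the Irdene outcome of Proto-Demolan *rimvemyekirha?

Irdene: *rimvemyekirha
  rimvemyekirha → rimvemzekirha   [unconditioned shift]
  rimvemzekirha → rimvemzekerha   [pre-rhotic lowering]
  rimvemzekerha (rule 3 does not apply)
  rimvemzekerha → rimvemzekera   [h-loss]
  rimvemzekera → remvemzekera   [vowel merger]
  giving Irdene remvemzekera.

remvemzekera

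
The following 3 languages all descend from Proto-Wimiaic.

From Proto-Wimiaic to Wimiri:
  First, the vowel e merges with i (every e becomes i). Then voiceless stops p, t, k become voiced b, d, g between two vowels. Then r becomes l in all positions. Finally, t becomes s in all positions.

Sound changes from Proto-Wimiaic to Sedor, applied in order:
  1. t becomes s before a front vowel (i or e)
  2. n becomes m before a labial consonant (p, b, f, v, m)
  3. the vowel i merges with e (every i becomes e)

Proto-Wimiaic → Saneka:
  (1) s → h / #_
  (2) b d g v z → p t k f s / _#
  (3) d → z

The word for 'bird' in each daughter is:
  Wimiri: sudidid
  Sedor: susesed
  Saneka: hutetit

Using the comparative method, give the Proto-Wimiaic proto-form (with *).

Position 5: Wimiri has d, Sedor has s, Saneka has t. Taking the neighbouring segments as reconstructed: Wimiri d could go back to *t or *d; Sedor s could go back to *t or *s; Saneka t can only go back to *t — the one source consistent with every daughter is *t.
Position 3: Wimiri has d, Sedor has s, Saneka has t. Taking the neighbouring segments as reconstructed: Wimiri d could go back to *t or *d; Sedor s could go back to *t or *s; Saneka t can only go back to *t — the one source consistent with every daughter is *t.
Position 6: Wimiri has i, Sedor has e, Saneka has i. Saneka preserves i here (none of its changes turn any other segment into i), so the proto-segment is *i.
Continuing position by position gives *sutetid; check it forward:
Wimiri: start from *sutetid.
  rule 1 (vowel merger): sutetid → sutitid
  rule 2 (intervocalic voicing): sutitid → sudidid
  rule 3: no change — sudidid
  rule 4: no change — sudidid
  ⇒ Wimiri sudidid
Sedor: *sutetid
  sutetid → susesid   [palatalisation]
  susesid (rule 2 does not apply)
  susesid → susesed   [vowel merger]
  giving Sedor susesed.
Saneka: *sutetid
  sutetid → hutetid   [debuccalisation]
  hutetid → hutetit   [final devoicing]
  hutetit (rule 3 does not apply)
  giving Saneka hutetit.
No other proto-form is consistent with every reflex, so the reconstruction is *sutetid.

*sutetid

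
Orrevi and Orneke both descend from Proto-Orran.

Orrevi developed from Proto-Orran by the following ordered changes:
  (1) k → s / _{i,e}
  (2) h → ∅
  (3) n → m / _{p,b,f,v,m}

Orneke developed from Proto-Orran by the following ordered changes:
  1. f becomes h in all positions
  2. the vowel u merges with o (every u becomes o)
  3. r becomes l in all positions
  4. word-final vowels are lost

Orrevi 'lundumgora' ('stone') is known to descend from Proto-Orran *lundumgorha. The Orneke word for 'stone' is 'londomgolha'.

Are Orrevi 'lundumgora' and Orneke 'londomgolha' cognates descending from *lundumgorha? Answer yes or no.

no

Derive the expected Orneke reflex of *lundumgorha:
Orneke: start from *lundumgorha.
  rule 1: no change — lundumgorha
  rule 2 (vowel merger): lundumgorha → londomgorha
  rule 3 (unconditioned shift): londomgorha → londomgolha
  rule 4 (apocope): londomgolha → londomgolh
  ⇒ Orneke londomgolh
The regular Orneke reflex would be 'londomgolh', but the attested form is 'londomgolha'. The correspondence is irregular, so they are not cognates (the Orneke form has a different source).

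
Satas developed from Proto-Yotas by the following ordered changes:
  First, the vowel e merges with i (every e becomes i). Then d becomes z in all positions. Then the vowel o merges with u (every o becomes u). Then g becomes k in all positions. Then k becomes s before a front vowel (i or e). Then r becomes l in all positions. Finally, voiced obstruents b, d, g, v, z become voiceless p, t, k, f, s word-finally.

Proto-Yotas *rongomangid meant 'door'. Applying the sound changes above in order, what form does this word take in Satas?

Satas: start from *rongomangid.
  rule 1: no change — rongomangid
  rule 2 (unconditioned shift): rongomangid → rongomangiz
  rule 3 (vowel merger): rongomangiz → rungumangiz
  rule 4 (unconditioned shift): rungumangiz → runkumankiz
  rule 5 (palatalisation): runkumankiz → runkumansiz
  rule 6 (unconditioned shift): runkumansiz → lunkumansiz
  rule 7 (final devoicing): lunkumansiz → lunkumansis
  ⇒ Satas lunkumansis

lunkumansis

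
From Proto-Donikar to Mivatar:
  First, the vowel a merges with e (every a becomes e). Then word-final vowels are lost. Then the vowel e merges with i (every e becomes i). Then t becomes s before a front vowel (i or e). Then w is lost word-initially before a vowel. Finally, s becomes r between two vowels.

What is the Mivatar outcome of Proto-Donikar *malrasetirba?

milriririrb

Mivatar: *malrasetirba > melresetirbe > melresetirb > milrisitirb > milrisisirb > milriririrb  (by vowel merger, apocope, vowel merger, palatalisation, rhotacism)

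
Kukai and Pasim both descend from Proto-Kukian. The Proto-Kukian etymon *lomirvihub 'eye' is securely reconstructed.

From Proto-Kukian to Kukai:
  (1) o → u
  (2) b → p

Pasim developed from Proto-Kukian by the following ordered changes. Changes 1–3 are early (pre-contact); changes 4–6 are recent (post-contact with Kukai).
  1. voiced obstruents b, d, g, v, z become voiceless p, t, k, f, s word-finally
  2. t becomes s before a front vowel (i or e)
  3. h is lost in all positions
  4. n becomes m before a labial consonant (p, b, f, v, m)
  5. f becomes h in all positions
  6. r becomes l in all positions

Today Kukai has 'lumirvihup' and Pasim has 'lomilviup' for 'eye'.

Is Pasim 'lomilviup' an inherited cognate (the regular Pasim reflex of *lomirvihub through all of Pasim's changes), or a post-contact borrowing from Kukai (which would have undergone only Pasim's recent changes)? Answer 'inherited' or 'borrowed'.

If inherited, *lomirvihub would pass through all of Pasim's changes:
Pasim: start from *lomirvihub.
  rule 1 (final devoicing): lomirvihub → lomirvihup
  rule 2: no change — lomirvihup
  rule 3 (h-loss): lomirvihup → lomirviup
  rule 4: no change — lomirviup
  rule 5: no change — lomirviup
  rule 6 (unconditioned shift): lomirviup → lomilviup
  ⇒ Pasim lomilviup
If borrowed from Kukai 'lumirvihup' after the early changes, it would undergo only the recent ones:
  rule 4 (nasal place assimilation): no change (lumirvihup)
  rule 5 (unconditioned shift): no change (lumirvihup)
  rule 6 (unconditioned shift): lumirvihup → lumilvihup
  ⇒ as a loan: lumilvihup
Pasim 'lomilviup' matches the inherited outcome exactly, so it is an inherited cognate, not a loan.

inherited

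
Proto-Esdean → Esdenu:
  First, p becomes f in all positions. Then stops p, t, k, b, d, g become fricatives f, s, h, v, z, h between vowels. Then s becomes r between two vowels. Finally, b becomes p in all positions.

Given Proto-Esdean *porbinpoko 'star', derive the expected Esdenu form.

forpinfoho

Esdenu: *porbinpoko > forbinfoko > forbinfoho > forpinfoho  (by unconditioned shift, intervocalic lenition, unconditioned shift)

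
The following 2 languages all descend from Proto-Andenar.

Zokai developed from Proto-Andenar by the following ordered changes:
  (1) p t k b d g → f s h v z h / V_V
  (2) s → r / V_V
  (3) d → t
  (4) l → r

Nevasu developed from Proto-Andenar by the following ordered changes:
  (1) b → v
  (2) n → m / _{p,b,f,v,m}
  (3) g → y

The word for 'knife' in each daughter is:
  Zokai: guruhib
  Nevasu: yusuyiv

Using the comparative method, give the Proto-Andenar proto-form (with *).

*gusugib

Position 1: Zokai has g, Nevasu has y. Zokai preserves g here (none of its changes turn any other segment into g), so the proto-segment is *g.
Position 5: Zokai has h, Nevasu has y. Taking the neighbouring segments as reconstructed: Zokai h could go back to *k or *g or *h; Nevasu y could go back to *g or *y — the one source consistent with every daughter is *g.
This points to *gusugib. Verify forward in each daughter:
Zokai: *gusugib
  gusugib → gusuhib   [intervocalic lenition]
  gusuhib → guruhib   [rhotacism]
  guruhib (rule 3 does not apply)
  guruhib (rule 4 does not apply)
  giving Zokai guruhib.
Nevasu: *gusugib > gusugiv > yusuyiv  (by unconditioned shift, unconditioned shift)
No other proto-form is consistent with every reflex, so the reconstruction is *gusugib.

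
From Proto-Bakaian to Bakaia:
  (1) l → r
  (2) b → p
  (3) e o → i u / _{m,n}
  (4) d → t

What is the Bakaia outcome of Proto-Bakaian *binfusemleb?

Bakaia: start from *binfusemleb.
  rule 1 (unconditioned shift): binfusemleb → binfusemreb
  rule 2 (unconditioned shift): binfusemreb → pinfusemrep
  rule 3 (pre-nasal raising): pinfusemrep → pinfusimrep
  rule 4: no change — pinfusimrep
  ⇒ Bakaia pinfusimrep

pinfusimrep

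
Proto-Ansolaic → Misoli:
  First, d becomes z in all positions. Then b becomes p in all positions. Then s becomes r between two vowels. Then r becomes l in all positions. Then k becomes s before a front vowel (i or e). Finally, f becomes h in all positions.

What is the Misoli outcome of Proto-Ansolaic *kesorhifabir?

Misoli: *kesorhifabir
  kesorhifabir (rule 1 does not apply)
  kesorhifabir → kesorhifapir   [unconditioned shift]
  kesorhifapir → kerorhifapir   [rhotacism]
  kerorhifapir → kelolhifapil   [unconditioned shift]
  kelolhifapil → selolhifapil   [palatalisation]
  selolhifapil → selolhihapil   [unconditioned shift]
  giving Misoli selolhihapil.

selolhihapil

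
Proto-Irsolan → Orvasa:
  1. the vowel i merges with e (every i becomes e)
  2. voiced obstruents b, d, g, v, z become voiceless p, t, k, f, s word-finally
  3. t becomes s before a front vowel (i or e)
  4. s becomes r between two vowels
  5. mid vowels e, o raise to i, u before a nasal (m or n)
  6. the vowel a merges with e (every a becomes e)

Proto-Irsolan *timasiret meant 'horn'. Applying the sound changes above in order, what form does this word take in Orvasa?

Orvasa: start from *timasiret.
  rule 1 (vowel merger): timasiret → temaseret
  rule 2: no change — temaseret
  rule 3 (palatalisation): temaseret → semaseret
  rule 4 (rhotacism): semaseret → semareret
  rule 5 (pre-nasal raising): semareret → simareret
  rule 6 (vowel merger): simareret → simereret
  ⇒ Orvasa simereret

simereret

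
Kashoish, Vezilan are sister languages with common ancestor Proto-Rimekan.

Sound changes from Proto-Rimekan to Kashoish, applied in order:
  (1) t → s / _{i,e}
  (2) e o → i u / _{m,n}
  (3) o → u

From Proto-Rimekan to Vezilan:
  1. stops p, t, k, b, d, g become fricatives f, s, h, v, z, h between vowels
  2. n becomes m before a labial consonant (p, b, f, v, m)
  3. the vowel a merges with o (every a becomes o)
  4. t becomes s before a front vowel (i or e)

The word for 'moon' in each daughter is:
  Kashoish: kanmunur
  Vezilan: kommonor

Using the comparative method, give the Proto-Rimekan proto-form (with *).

Position 2: Kashoish has a, Vezilan has o. Kashoish preserves a here (none of its changes turn any other segment into a), so the proto-segment is *a.
Position 3: Kashoish has n, Vezilan has m. Kashoish preserves n here (none of its changes turn any other segment into n), so the proto-segment is *n.
Continuing position by position gives *kanmonor; check it forward:
Kashoish: start from *kanmonor.
  rule 1: no change — kanmonor
  rule 2 (pre-nasal raising): kanmonor → kanmunor
  rule 3 (vowel merger): kanmunor → kanmunur
  ⇒ Kashoish kanmunur
Vezilan: *kanmonor
  kanmonor (rule 1 does not apply)
  kanmonor → kammonor   [nasal place assimilation]
  kammonor → kommonor   [vowel merger]
  kommonor (rule 4 does not apply)
  giving Vezilan kommonor.
No other proto-form is consistent with every reflex, so the reconstruction is *kanmonor.

*kanmonor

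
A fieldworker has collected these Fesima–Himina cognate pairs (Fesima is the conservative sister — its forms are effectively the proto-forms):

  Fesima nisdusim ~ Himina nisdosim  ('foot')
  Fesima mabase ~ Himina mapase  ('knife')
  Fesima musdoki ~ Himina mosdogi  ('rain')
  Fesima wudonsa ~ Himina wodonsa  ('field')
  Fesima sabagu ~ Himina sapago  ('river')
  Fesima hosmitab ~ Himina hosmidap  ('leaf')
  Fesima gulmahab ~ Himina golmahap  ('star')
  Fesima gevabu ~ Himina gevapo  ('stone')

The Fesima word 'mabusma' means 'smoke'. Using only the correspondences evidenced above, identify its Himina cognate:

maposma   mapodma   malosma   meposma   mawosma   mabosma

maposma

gevabu ~ gevapo — Fesima b corresponds to Himina p between vowels (before a back vowel).
nisdusim ~ nisdosim, musdoki ~ mosdogi — Fesima u corresponds to Himina o after a consonant, before a consonant other than r, m, n, p, b, f, v.
Applying these to Fesima 'mabusma':
  mabusma → mapusma   (b→p between vowels (before a back vowel))
  mapusma → maposma   (u→o after a consonant, before a consonant other than r, m, n, p, b, f, v)
So the Himina cognate is 'maposma'.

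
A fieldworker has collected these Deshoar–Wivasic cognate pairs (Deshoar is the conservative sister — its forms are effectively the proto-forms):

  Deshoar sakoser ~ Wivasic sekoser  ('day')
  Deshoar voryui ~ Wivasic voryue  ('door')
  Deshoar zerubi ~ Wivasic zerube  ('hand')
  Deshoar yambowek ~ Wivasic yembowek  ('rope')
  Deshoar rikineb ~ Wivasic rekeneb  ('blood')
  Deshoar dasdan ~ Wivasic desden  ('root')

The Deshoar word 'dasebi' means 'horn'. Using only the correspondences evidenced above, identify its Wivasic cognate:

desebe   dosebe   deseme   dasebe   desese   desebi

sakoser ~ sekoser, dasdan ~ desden — Deshoar a corresponds to Wivasic e after a consonant, before a consonant other than r, m, n, p, b, f, v.
zerubi ~ zerube — Deshoar i corresponds to Wivasic e word-finally.
Applying these to Deshoar 'dasebi':
  dasebi → desebi   (a→e after a consonant, before a consonant other than r, m, n, p, b, f, v)
  desebi → desebe   (i→e word-finally)
So the Wivasic cognate is 'desebe'.

desebe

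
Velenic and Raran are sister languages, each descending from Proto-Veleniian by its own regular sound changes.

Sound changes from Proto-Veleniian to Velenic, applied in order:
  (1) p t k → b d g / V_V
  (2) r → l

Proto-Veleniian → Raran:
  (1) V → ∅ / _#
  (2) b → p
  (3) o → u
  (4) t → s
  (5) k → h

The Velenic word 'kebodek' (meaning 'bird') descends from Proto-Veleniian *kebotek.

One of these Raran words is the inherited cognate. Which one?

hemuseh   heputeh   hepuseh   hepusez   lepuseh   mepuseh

hepuseh

Raran: *kebotek > kepotek > keputek > kepusek > hepuseh  (by unconditioned shift, vowel merger, unconditioned shift, unconditioned shift)
Only 'hepuseh' matches the regular Raran development of *kebotek.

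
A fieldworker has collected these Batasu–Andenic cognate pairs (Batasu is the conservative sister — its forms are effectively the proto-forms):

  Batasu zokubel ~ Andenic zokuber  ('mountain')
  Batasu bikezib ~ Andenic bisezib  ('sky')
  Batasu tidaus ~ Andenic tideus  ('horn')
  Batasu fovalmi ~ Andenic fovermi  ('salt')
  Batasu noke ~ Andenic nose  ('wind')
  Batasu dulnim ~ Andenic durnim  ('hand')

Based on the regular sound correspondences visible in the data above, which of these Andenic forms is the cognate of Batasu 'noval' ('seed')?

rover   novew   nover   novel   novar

fovalmi ~ fovermi — Batasu a corresponds to Andenic e after a consonant, before a consonant other than r, m, n, p, b, f, v.
zokubel ~ zokuber — Batasu l corresponds to Andenic r word-finally.
Applying these to Batasu 'noval':
  noval → novel   (a→e after a consonant, before a consonant other than r, m, n, p, b, f, v)
  novel → nover   (l→r word-finally)
So the Andenic cognate is 'nover'.

nover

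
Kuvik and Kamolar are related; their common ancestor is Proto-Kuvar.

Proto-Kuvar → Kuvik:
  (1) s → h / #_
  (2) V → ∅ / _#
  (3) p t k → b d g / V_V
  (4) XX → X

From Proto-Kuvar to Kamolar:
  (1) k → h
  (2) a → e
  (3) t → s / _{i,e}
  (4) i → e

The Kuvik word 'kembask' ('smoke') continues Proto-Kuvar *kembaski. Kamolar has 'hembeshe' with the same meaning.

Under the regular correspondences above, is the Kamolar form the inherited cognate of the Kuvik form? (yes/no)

Derive the expected Kamolar reflex of *kembaski:
Kamolar: *kembaski
  kembaski → hembashi   [unconditioned shift]
  hembashi → hembeshi   [vowel merger]
  hembeshi (rule 3 does not apply)
  hembeshi → hembeshe   [vowel merger]
  giving Kamolar hembeshe.
Kamolar 'hembeshe' matches the regular reflex exactly, so the pair is cognate.

yes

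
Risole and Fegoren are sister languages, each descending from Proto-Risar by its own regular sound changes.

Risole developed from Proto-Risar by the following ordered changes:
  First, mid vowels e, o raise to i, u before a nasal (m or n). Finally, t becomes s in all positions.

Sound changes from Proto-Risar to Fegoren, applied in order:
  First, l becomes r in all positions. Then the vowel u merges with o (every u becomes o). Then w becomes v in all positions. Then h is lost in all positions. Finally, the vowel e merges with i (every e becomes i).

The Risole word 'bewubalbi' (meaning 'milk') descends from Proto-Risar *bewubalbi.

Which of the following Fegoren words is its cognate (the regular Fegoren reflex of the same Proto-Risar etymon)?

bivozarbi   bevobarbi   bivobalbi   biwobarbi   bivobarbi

Fegoren: start from *bewubalbi.
  rule 1 (unconditioned shift): bewubalbi → bewubarbi
  rule 2 (vowel merger): bewubarbi → bewobarbi
  rule 3 (unconditioned shift): bewobarbi → bevobarbi
  rule 4: no change — bevobarbi
  rule 5 (vowel merger): bevobarbi → bivobarbi
  ⇒ Fegoren bivobarbi
Among the options, 'bivobarbi' alone shows every Fegoren change applied in order.

bivobarbi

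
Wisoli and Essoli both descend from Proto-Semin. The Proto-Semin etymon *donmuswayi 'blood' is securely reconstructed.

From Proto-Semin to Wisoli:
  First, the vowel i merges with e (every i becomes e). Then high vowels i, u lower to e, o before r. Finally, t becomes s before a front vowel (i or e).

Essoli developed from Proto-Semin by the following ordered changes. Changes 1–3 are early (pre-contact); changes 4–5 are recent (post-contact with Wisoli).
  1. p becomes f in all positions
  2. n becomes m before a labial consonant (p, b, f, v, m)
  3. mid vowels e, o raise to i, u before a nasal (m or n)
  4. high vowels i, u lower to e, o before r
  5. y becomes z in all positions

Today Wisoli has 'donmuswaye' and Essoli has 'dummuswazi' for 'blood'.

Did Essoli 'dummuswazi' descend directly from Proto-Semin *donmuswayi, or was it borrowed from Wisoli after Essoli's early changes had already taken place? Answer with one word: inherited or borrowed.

If inherited, *donmuswayi would pass through all of Essoli's changes:
Essoli: *donmuswayi > dommuswayi > dummuswayi > dummuswazi  (by nasal place assimilation, pre-nasal raising, unconditioned shift)
If borrowed from Wisoli 'donmuswaye' after the early changes, it would undergo only the recent ones:
  rule 4 (pre-rhotic lowering): no change (donmuswaye)
  rule 5 (unconditioned shift): donmuswaye → donmuswaze
  ⇒ as a loan: donmuswaze
Essoli 'dummuswazi' matches the inherited outcome exactly, so it is an inherited cognate, not a loan.

inherited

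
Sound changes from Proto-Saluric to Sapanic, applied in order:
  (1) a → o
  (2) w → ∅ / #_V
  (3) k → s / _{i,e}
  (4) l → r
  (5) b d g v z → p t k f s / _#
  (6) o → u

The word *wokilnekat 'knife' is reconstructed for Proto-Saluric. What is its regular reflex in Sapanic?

Sapanic: start from *wokilnekat.
  rule 1 (vowel merger): wokilnekat → wokilnekot
  rule 2 (glide loss): wokilnekot → okilnekot
  rule 3 (palatalisation): okilnekot → osilnekot
  rule 4 (unconditioned shift): osilnekot → osirnekot
  rule 5: no change — osirnekot
  rule 6 (vowel merger): osirnekot → usirnekut
  ⇒ Sapanic usirnekut

usirnekut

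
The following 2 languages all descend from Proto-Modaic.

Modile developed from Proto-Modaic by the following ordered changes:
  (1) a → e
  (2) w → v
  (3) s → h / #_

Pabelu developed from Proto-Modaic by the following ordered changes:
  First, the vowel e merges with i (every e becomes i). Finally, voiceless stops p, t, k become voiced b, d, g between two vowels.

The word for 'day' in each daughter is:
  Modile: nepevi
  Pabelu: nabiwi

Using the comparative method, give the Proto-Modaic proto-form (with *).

Position 5: Modile has v, Pabelu has w. Pabelu preserves w here (none of its changes turn any other segment into w), so the proto-segment is *w.
Position 2: Modile has e, Pabelu has a. Pabelu preserves a here (none of its changes turn any other segment into a), so the proto-segment is *a.
Position 3: Modile has p, Pabelu has b. Modile preserves p here (none of its changes turn any other segment into p), so the proto-segment is *p.
This points to *napewi. Verify forward in each daughter:
Modile: *napewi
  napewi → nepewi   [vowel merger]
  nepewi → nepevi   [unconditioned shift]
  nepevi (rule 3 does not apply)
  giving Modile nepevi.
Pabelu: start from *napewi.
  rule 1 (vowel merger): napewi → napiwi
  rule 2 (intervocalic voicing): napiwi → nabiwi
  ⇒ Pabelu nabiwi
*napewi is the unique common source.

*napewi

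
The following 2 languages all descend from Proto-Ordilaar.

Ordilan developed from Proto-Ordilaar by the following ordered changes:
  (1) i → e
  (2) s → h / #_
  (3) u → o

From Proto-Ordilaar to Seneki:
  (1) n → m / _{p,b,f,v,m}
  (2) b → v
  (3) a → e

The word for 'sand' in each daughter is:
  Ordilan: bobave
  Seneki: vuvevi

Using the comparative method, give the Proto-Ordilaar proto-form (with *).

*bubavi

Position 6: Ordilan has e, Seneki has i. Seneki preserves i here (none of its changes turn any other segment into i), so the proto-segment is *i.
Position 2: Ordilan has o, Seneki has u. Seneki preserves u here (none of its changes turn any other segment into u), so the proto-segment is *u.
Continuing position by position gives *bubavi; check it forward:
Ordilan: *bubavi
  bubavi → bubave   [vowel merger]
  bubave (rule 2 does not apply)
  bubave → bobave   [vowel merger]
  giving Ordilan bobave.
Seneki: start from *bubavi.
  rule 1: no change — bubavi
  rule 2 (unconditioned shift): bubavi → vuvavi
  rule 3 (vowel merger): vuvavi → vuvevi
  ⇒ Seneki vuvevi
No other proto-form is consistent with every reflex, so the reconstruction is *bubavi.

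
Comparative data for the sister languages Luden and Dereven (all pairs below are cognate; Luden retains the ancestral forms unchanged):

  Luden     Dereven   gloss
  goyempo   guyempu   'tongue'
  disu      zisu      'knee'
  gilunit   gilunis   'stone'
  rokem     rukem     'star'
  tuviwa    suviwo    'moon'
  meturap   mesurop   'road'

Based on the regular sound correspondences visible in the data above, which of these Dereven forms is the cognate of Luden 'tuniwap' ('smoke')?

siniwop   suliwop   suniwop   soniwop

suniwop

tuviwa ~ suviwo — Luden t corresponds to Dereven s word-initially before a back vowel.
meturap ~ mesurop — Luden a corresponds to Dereven o after a consonant, before a labial obstruent.
Applying these to Luden 'tuniwap':
  tuniwap → suniwap   (t→s word-initially before a back vowel)
  suniwap → suniwop   (a→o after a consonant, before a labial obstruent)
So the Dereven cognate is 'suniwop'.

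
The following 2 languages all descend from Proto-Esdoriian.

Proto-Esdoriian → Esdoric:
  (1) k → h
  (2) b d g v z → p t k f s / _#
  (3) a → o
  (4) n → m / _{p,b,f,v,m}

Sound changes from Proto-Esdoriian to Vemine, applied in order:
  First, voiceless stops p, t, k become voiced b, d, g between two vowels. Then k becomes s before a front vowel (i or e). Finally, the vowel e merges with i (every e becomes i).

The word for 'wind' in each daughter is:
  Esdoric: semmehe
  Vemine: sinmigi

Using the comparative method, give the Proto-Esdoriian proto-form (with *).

Position 7: Esdoric has e, Vemine has i. Esdoric preserves e here (none of its changes turn any other segment into e), so the proto-segment is *e.
Position 5: Esdoric has e, Vemine has i. Esdoric preserves e here (none of its changes turn any other segment into e), so the proto-segment is *e.
Continuing position by position gives *senmeke; check it forward:
Esdoric: start from *senmeke.
  rule 1 (unconditioned shift): senmeke → senmehe
  rule 2: no change — senmehe
  rule 3: no change — senmehe
  rule 4 (nasal place assimilation): senmehe → semmehe
  ⇒ Esdoric semmehe
Vemine: start from *senmeke.
  rule 1 (intervocalic voicing): senmeke → senmege
  rule 2: no change — senmege
  rule 3 (vowel merger): senmege → sinmigi
  ⇒ Vemine sinmigi
*senmeke is the unique common source.

*senmeke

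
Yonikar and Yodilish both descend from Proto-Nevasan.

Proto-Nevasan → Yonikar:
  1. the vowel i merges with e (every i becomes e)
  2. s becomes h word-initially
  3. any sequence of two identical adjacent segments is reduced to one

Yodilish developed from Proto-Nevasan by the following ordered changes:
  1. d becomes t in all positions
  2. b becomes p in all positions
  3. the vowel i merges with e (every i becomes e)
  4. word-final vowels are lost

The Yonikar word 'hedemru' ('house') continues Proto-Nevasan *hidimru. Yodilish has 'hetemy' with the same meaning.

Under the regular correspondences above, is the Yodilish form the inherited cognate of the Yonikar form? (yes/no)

Derive the expected Yodilish reflex of *hidimru:
Yodilish: *hidimru > hitimru > hetemru > hetemr  (by unconditioned shift, vowel merger, apocope)
The regular Yodilish reflex would be 'hetemr', but the attested form is 'hetemy'. The correspondence is irregular, so they are not cognates (the Yodilish form has a different source).

no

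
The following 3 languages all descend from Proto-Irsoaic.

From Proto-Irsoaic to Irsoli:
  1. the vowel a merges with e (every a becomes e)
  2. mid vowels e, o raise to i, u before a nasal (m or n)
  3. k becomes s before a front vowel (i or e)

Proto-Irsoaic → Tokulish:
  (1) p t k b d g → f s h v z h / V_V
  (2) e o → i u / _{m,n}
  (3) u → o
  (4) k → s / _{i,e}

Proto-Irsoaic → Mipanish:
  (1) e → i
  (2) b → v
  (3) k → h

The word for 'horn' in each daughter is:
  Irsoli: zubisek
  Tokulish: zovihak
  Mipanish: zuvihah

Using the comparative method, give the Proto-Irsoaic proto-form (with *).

Position 5: Irsoli has s, Tokulish has h, Mipanish has h. Taking the neighbouring segments as reconstructed: Irsoli s could go back to *k or *s; Tokulish h could go back to *k or *g or *h; Mipanish h could go back to *k or *h — the one source consistent with every daughter is *k.
Position 7: Irsoli has k, Tokulish has k, Mipanish has h. Irsoli preserves k here (none of its changes turn any other segment into k), so the proto-segment is *k.
Verify the candidate proto-form against each daughter:
Irsoli: *zubikak
  zubikak → zubikek   [vowel merger]
  zubikek (rule 2 does not apply)
  zubikek → zubisek   [palatalisation]
  giving Irsoli zubisek.
Tokulish: *zubikak > zuvihak > zovihak  (by intervocalic lenition, vowel merger)
Mipanish: *zubikak
  zubikak (rule 1 does not apply)
  zubikak → zuvikak   [unconditioned shift]
  zuvikak → zuvihah   [unconditioned shift]
  giving Mipanish zuvihah.
*zubikak is the unique common source.

*zubikak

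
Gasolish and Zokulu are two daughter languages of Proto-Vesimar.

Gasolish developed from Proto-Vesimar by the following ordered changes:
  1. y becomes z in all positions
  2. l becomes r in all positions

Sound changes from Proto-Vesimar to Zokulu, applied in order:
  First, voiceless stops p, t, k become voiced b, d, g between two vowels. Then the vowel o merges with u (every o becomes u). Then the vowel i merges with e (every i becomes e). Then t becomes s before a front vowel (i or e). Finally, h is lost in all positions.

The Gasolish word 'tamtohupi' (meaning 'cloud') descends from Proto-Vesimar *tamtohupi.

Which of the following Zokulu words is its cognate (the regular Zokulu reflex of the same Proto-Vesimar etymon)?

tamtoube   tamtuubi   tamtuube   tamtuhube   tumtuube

tamtuube

Zokulu: *tamtohupi
  tamtohupi → tamtohubi   [intervocalic voicing]
  tamtohubi → tamtuhubi   [vowel merger]
  tamtuhubi → tamtuhube   [vowel merger]
  tamtuhube (rule 4 does not apply)
  tamtuhube → tamtuube   [h-loss]
  giving Zokulu tamtuube.
Among the options, 'tamtuube' alone shows every Zokulu change applied in order.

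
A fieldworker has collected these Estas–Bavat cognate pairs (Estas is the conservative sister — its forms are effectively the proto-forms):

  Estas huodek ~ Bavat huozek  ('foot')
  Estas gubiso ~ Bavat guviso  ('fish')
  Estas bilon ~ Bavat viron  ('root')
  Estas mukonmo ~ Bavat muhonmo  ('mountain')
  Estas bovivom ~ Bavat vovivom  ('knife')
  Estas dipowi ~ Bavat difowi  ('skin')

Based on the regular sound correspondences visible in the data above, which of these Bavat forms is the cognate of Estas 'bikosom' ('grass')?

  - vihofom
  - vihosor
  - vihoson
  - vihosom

vihosom

bilon ~ viron — Estas b corresponds to Bavat v word-initially before a front vowel.
mukonmo ~ muhonmo — Estas k corresponds to Bavat h between vowels (before a back vowel).
Applying these to Estas 'bikosom':
  bikosom → vikosom   (b→v word-initially before a front vowel)
  vikosom → vihosom   (k→h between vowels (before a back vowel))
So the Bavat cognate is 'vihosom'.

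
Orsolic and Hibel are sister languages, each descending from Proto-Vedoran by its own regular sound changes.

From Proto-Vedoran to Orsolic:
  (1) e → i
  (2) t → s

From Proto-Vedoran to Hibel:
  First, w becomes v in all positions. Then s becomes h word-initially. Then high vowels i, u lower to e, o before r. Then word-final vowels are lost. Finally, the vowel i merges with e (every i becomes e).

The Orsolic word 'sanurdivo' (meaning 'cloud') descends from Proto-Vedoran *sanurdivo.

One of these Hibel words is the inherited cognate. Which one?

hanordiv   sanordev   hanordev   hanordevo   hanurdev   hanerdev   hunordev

Hibel: start from *sanurdivo.
  rule 1: no change — sanurdivo
  rule 2 (debuccalisation): sanurdivo → hanurdivo
  rule 3 (pre-rhotic lowering): hanurdivo → hanordivo
  rule 4 (apocope): hanordivo → hanordiv
  rule 5 (vowel merger): hanordiv → hanordev
  ⇒ Hibel hanordev
The other candidates each miss or misapply at least one Hibel change.

hanordev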